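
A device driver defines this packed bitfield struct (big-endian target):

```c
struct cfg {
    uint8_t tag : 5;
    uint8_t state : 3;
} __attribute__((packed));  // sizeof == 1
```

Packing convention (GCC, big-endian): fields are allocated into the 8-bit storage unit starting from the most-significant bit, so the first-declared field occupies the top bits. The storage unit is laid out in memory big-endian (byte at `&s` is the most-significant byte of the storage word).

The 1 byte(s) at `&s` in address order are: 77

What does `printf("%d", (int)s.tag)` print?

14

[0]=0x77 (big-endian) → word 0x77
tag:5 @ bit 3 → (0x77>>3)&0x1f = 0xe  ←
state:3 @ bit 0 → (0x77>>0)&0x7 = 0x7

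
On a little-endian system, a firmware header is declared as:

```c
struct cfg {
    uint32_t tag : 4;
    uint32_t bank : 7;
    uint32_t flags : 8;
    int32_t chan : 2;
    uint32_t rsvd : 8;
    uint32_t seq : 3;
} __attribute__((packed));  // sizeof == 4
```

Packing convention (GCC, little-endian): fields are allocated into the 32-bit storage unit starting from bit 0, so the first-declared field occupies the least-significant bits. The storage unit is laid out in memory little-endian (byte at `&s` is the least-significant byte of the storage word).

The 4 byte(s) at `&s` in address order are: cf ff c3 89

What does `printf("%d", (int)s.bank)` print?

[0]=0xcf [1]=0xff [2]=0xc3 [3]=0x89 (little-endian) → word 0x89c3ffcf
tag:4 @ bit 0 → (0x89c3ffcf>>0)&0xf = 0xf
bank:7 @ bit 4 → (0x89c3ffcf>>4)&0x7f = 0x7c  ←
flags:8 @ bit 11 → (0x89c3ffcf>>11)&0xff = 0x7f
chan:2 @ bit 19 → (0x89c3ffcf>>19)&0x3 = 0x0
rsvd:8 @ bit 21 → (0x89c3ffcf>>21)&0xff = 0x4e
seq:3 @ bit 29 → (0x89c3ffcf>>29)&0x7 = 0x4

124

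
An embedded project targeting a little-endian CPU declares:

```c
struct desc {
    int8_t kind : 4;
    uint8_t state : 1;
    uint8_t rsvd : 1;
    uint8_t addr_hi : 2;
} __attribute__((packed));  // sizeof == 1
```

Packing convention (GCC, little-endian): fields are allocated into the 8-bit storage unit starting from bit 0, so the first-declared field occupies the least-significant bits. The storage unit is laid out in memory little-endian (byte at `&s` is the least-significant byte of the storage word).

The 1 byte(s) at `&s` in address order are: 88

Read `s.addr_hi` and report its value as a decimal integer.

2

[0]=0x88 (little-endian) → word 0x88
kind:4 @ bit 0 → (0x88>>0)&0xf = 0x8
state:1 @ bit 4 → (0x88>>4)&0x1 = 0x0
rsvd:1 @ bit 5 → (0x88>>5)&0x1 = 0x0
addr_hi:2 @ bit 6 → (0x88>>6)&0x3 = 0x2  ←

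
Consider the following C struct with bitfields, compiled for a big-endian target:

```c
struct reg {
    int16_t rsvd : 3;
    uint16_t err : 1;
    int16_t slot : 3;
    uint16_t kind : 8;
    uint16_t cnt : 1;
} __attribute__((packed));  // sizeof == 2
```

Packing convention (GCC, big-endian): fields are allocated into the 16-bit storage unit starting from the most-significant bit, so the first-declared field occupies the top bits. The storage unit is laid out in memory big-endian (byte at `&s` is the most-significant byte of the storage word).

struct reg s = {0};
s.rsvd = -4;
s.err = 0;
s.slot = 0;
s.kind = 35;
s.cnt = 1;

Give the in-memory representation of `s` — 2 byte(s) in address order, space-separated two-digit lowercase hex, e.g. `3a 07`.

[13+:3] rsvd=-4 & 0x7 = 0x4; word=0x8000
[12+:1] err=0 & 0x1 = 0x0; word=0x8000
[9+:3] slot=0 & 0x7 = 0x0; word=0x8000
[1+:8] kind=35 & 0xff = 0x23; word=0x8046
[0+:1] cnt=1 & 0x1 = 0x1; word=0x8047
word = 0x8047 → big-endian bytes:
  [0]=0x80  [1]=0x47

80 47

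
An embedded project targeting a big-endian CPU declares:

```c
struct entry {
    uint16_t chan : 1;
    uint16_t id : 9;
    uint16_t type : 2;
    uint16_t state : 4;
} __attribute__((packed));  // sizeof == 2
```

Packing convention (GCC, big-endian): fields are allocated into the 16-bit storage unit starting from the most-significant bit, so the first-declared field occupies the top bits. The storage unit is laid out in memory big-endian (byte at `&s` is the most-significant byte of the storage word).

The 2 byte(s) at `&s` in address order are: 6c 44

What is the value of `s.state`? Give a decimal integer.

[0]=0x6c [1]=0x44 (big-endian) → word 0x6c44
chan [15+:1] = (word>>15) & 0x1 = 0
id [6+:9] = (word>>6) & 0x1ff = 433
type [4+:2] = (word>>4) & 0x3 = 0
state [0+:4] = (word>>0) & 0xf = 4  ←

4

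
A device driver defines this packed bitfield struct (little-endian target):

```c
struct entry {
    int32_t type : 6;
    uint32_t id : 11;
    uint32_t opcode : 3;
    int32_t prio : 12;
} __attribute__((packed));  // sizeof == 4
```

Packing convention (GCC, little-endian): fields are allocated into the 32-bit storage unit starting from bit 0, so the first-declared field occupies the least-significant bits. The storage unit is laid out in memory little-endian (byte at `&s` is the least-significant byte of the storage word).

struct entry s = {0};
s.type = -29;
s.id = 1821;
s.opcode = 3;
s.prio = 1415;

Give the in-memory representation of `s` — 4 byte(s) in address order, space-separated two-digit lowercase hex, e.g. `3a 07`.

63 c7 77 58

type:6 = -29 → 0x23 << 0 → word 0x00000023
id:11 = 1821 → 0x71d << 6 → word 0x0001c763
opcode:3 = 3 → 0x3 << 17 → word 0x0007c763
prio:12 = 1415 → 0x587 << 20 → word 0x5877c763
word = 0x5877c763 → little-endian bytes:
  [0]=0x63  [1]=0xc7  [2]=0x77  [3]=0x58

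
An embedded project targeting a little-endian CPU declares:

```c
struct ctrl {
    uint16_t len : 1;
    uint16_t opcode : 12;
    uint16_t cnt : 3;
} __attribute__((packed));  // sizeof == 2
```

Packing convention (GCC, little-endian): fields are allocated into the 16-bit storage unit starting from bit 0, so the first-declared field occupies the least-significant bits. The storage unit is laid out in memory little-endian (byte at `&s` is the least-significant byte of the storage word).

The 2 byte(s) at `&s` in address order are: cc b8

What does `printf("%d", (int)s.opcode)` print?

[0]=0xcc [1]=0xb8 (little-endian) → word 0xb8cc
len:1 @ bit 0 → (0xb8cc>>0)&0x1 = 0x0
opcode:12 @ bit 1 → (0xb8cc>>1)&0xfff = 0xc66  ←
cnt:3 @ bit 13 → (0xb8cc>>13)&0x7 = 0x5

3174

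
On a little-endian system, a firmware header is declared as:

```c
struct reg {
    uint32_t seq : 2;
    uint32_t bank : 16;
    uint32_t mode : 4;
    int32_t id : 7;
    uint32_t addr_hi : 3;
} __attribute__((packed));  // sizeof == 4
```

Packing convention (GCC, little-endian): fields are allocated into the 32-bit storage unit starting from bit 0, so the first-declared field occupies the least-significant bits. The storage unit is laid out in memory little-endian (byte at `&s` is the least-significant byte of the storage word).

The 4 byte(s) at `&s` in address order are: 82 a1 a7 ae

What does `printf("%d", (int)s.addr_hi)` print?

5

[0]=0x82 [1]=0xa1 [2]=0xa7 [3]=0xae (little-endian) → word 0xaea7a182
seq [0+:2] = (word>>0) & 0x3 = 2
bank [2+:16] = (word>>2) & 0xffff = 59488
mode [18+:4] = (word>>18) & 0xf = 9
id [22+:7] = (word>>22) & 0x7f = 58
addr_hi [29+:3] = (word>>29) & 0x7 = 5  ←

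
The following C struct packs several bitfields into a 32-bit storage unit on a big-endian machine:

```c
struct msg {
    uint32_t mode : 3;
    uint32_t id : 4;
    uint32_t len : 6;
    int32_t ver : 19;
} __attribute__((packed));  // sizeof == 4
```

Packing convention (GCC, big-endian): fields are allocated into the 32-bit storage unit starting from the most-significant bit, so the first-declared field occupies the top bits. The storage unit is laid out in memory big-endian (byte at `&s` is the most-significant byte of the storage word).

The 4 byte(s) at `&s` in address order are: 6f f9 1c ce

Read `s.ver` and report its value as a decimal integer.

[0]=0x6f [1]=0xf9 [2]=0x1c [3]=0xce (big-endian) → word 0x6ff91cce
mode [29+:3] = (word>>29) & 0x7 = 3
id [25+:4] = (word>>25) & 0xf = 7
len [19+:6] = (word>>19) & 0x3f = 63
ver [0+:19] = (word>>0) & 0x7ffff = 72910  ←
ver signed 19b, MSB=0: value = 72910

72910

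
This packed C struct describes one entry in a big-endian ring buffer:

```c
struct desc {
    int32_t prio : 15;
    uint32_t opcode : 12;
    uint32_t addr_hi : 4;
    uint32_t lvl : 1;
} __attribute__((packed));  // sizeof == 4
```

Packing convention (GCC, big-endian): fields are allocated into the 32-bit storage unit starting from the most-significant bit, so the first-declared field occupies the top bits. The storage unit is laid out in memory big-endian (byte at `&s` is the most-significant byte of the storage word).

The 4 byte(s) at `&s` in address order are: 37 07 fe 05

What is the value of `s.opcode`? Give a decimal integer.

4080

[0]=0x37 [1]=0x07 [2]=0xfe [3]=0x05 (big-endian) → word 0x3707fe05
prio [17+:15] = (word>>17) & 0x7fff = 7043
opcode [5+:12] = (word>>5) & 0xfff = 4080  ←
addr_hi [1+:4] = (word>>1) & 0xf = 2
lvl [0+:1] = (word>>0) & 0x1 = 1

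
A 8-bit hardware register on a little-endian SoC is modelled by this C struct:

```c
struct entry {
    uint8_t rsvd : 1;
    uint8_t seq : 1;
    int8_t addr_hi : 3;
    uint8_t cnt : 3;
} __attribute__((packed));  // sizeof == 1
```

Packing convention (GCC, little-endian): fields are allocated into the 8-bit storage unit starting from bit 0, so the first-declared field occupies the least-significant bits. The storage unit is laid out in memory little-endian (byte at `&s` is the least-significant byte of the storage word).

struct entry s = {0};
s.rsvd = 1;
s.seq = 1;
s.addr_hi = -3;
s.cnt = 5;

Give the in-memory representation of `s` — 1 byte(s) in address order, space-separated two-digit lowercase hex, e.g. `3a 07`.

b7

rsvd:1 = 1 → 0x1 << 0 → word 0x01
seq:1 = 1 → 0x1 << 1 → word 0x03
addr_hi:3 = -3 → 0x5 << 2 → word 0x17
cnt:3 = 5 → 0x5 << 5 → word 0xb7
word = 0xb7 → little-endian bytes:
  [0]=0xb7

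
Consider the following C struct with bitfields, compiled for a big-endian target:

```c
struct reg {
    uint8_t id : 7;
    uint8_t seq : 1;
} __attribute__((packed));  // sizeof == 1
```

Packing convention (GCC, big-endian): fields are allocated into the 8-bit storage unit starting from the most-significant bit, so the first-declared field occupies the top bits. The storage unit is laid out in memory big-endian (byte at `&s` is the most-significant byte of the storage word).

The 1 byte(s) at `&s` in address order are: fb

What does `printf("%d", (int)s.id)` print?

[0]=0xfb (big-endian) → word 0xfb
id [1+:7] = (word>>1) & 0x7f = 125  ←
seq [0+:1] = (word>>0) & 0x1 = 1

125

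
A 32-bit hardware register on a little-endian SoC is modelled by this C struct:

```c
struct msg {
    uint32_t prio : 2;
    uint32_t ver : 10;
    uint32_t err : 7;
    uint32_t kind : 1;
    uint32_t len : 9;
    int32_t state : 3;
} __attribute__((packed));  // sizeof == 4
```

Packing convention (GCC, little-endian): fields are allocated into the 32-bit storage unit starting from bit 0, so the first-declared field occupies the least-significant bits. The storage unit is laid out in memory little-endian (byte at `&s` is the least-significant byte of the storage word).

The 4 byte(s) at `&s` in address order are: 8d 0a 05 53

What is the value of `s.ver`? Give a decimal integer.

[0]=0x8d [1]=0x0a [2]=0x05 [3]=0x53 (little-endian) → word 0x53050a8d
prio:2 @ bit 0 → (0x53050a8d>>0)&0x3 = 0x1
ver:10 @ bit 2 → (0x53050a8d>>2)&0x3ff = 0x2a3  ←
err:7 @ bit 12 → (0x53050a8d>>12)&0x7f = 0x50
kind:1 @ bit 19 → (0x53050a8d>>19)&0x1 = 0x0
len:9 @ bit 20 → (0x53050a8d>>20)&0x1ff = 0x130
state:3 @ bit 29 → (0x53050a8d>>29)&0x7 = 0x2

675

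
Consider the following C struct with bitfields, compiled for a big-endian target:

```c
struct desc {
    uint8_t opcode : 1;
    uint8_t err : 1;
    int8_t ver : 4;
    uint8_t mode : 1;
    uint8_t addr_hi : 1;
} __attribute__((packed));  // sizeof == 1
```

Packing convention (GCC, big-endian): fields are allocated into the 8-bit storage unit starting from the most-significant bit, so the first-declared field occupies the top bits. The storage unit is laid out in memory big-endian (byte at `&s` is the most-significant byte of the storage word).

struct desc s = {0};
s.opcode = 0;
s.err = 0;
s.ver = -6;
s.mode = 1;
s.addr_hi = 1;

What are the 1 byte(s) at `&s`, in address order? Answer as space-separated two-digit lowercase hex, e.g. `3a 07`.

2b

opcode:1 = 0 → 0x0 << 7 → word 0x00
err:1 = 0 → 0x0 << 6 → word 0x00
ver:4 = -6 → 0xa << 2 → word 0x28
mode:1 = 1 → 0x1 << 1 → word 0x2a
addr_hi:1 = 1 → 0x1 << 0 → word 0x2b
word = 0x2b → big-endian bytes:
  [0]=0x2b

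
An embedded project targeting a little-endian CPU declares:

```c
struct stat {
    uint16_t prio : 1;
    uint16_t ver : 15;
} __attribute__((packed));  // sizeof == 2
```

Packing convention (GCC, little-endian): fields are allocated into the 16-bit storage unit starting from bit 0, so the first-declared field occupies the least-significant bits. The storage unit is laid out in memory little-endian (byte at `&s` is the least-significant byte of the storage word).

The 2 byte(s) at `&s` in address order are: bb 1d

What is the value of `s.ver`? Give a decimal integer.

[0]=0xbb [1]=0x1d (little-endian) → word 0x1dbb
prio [0+:1] = (word>>0) & 0x1 = 1
ver [1+:15] = (word>>1) & 0x7fff = 3805  ←

3805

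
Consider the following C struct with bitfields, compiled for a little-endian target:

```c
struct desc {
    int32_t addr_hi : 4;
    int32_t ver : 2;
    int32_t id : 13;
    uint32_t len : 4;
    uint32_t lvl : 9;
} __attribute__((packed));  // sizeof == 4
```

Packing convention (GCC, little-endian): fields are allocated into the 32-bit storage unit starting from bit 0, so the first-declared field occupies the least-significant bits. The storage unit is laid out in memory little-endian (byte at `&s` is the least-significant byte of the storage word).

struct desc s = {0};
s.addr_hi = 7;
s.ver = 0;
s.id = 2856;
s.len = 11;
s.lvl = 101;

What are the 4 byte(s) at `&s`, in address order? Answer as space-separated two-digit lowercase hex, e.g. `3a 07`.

[0+:4] addr_hi=7 & 0xf = 0x7; word=0x00000007
[4+:2] ver=0 & 0x3 = 0x0; word=0x00000007
[6+:13] id=2856 & 0x1fff = 0xb28; word=0x0002ca07
[19+:4] len=11 & 0xf = 0xb; word=0x005aca07
[23+:9] lvl=101 & 0x1ff = 0x65; word=0x32daca07
word = 0x32daca07 → little-endian bytes:
  [0]=0x07  [1]=0xca  [2]=0xda  [3]=0x32

07 ca da 32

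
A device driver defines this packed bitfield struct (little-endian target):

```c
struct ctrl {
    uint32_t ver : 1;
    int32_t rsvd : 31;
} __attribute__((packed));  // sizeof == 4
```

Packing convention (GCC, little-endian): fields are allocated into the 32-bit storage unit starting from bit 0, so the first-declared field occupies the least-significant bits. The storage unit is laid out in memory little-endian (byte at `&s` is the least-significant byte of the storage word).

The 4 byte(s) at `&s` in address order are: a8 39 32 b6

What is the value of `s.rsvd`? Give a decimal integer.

-619111212

[0]=0xa8 [1]=0x39 [2]=0x32 [3]=0xb6 (little-endian) → word 0xb63239a8
ver [0+:1] = (word>>0) & 0x1 = 0
rsvd [1+:31] = (word>>1) & 0x7fffffff = 1528372436  ←
rsvd signed 31b, MSB=1: 1528372436 - 2147483648 = -619111212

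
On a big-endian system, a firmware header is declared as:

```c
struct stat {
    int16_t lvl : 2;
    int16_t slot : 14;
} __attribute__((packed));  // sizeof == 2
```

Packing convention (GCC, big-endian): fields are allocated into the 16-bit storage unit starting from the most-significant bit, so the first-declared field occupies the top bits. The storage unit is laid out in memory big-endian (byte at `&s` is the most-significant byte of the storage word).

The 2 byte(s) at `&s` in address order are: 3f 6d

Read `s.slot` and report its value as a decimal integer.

[0]=0x3f [1]=0x6d (big-endian) → word 0x3f6d
lvl [14+:2] = (word>>14) & 0x3 = 0
slot [0+:14] = (word>>0) & 0x3fff = 16237  ←
slot signed 14b, MSB=1: 16237 - 16384 = -147

-147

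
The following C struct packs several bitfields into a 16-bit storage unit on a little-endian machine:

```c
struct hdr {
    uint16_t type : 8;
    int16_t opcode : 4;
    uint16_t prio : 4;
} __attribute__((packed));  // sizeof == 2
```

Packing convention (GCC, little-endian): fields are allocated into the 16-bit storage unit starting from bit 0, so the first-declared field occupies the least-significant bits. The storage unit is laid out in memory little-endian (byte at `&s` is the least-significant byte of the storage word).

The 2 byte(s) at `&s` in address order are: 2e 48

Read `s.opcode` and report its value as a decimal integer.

[0]=0x2e [1]=0x48 (little-endian) → word 0x482e
type:8 @ bit 0 → (0x482e>>0)&0xff = 0x2e
opcode:4 @ bit 8 → (0x482e>>8)&0xf = 0x8  ←
prio:4 @ bit 12 → (0x482e>>12)&0xf = 0x4
opcode signed 4b, MSB=1: 8 - 16 = -8

-8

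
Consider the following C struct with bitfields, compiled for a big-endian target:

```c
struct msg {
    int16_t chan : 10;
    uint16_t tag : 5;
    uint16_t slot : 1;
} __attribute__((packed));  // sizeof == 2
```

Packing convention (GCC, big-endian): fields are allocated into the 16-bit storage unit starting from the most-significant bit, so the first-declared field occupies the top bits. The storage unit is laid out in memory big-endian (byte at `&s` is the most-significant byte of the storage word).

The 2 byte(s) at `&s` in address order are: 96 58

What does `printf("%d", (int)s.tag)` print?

[0]=0x96 [1]=0x58 (big-endian) → word 0x9658
chan:10 @ bit 6 → (0x9658>>6)&0x3ff = 0x259
tag:5 @ bit 1 → (0x9658>>1)&0x1f = 0xc  ←
slot:1 @ bit 0 → (0x9658>>0)&0x1 = 0x0

12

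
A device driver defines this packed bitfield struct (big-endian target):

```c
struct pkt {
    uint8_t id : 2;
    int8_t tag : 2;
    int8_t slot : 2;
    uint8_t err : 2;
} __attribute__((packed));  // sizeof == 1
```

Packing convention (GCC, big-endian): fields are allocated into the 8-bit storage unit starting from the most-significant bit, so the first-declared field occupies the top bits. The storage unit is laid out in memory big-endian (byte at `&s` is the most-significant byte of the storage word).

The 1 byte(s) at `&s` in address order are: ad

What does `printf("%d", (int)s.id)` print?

2

[0]=0xad (big-endian) → word 0xad
id:2 @ bit 6 → (0xad>>6)&0x3 = 0x2  ←
tag:2 @ bit 4 → (0xad>>4)&0x3 = 0x2
slot:2 @ bit 2 → (0xad>>2)&0x3 = 0x3
err:2 @ bit 0 → (0xad>>0)&0x3 = 0x1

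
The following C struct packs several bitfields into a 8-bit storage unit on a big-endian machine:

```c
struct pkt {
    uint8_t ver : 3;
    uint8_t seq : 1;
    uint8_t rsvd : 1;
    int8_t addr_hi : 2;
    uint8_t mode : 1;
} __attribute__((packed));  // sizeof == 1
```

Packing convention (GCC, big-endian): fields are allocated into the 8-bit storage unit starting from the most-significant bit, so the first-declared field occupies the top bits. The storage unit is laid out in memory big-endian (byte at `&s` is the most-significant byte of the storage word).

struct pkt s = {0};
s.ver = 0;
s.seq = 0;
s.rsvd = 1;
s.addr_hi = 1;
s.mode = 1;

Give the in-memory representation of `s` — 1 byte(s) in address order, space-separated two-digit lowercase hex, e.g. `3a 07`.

0b

[5+:3] ver=0 & 0x7 = 0x0; word=0x00
[4+:1] seq=0 & 0x1 = 0x0; word=0x00
[3+:1] rsvd=1 & 0x1 = 0x1; word=0x08
[1+:2] addr_hi=1 & 0x3 = 0x1; word=0x0a
[0+:1] mode=1 & 0x1 = 0x1; word=0x0b
word = 0x0b → big-endian bytes:
  [0]=0x0b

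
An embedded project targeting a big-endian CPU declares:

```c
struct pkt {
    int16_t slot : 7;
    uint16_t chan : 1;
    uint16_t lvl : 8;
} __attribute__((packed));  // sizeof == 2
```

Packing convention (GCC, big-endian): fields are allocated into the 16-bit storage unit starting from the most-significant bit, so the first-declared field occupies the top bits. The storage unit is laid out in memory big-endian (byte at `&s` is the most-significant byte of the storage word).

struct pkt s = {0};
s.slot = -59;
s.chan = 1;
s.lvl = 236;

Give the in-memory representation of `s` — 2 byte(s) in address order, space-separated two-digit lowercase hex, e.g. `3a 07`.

slot:7 = -59 → 0x45 << 9 → word 0x8a00
chan:1 = 1 → 0x1 << 8 → word 0x8b00
lvl:8 = 236 → 0xec << 0 → word 0x8bec
word = 0x8bec → big-endian bytes:
  [0]=0x8b  [1]=0xec

8b ec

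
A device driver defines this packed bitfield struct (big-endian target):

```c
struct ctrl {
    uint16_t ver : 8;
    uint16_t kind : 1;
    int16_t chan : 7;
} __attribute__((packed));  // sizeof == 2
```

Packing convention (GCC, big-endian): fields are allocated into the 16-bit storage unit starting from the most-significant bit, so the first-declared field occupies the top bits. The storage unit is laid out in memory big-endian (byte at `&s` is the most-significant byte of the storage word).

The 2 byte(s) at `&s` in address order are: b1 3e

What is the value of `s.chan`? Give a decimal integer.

62

[0]=0xb1 [1]=0x3e (big-endian) → word 0xb13e
ver [8+:8] = (word>>8) & 0xff = 177
kind [7+:1] = (word>>7) & 0x1 = 0
chan [0+:7] = (word>>0) & 0x7f = 62  ←
chan signed 7b, MSB=0: value = 62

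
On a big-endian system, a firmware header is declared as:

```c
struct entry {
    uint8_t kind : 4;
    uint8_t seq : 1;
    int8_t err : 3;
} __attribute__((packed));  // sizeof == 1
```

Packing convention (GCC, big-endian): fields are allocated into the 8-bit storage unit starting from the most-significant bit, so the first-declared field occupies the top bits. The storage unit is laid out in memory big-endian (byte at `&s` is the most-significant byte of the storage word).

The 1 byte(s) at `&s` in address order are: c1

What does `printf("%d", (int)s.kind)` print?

[0]=0xc1 (big-endian) → word 0xc1
kind:4 @ bit 4 → (0xc1>>4)&0xf = 0xc  ←
seq:1 @ bit 3 → (0xc1>>3)&0x1 = 0x0
err:3 @ bit 0 → (0xc1>>0)&0x7 = 0x1

12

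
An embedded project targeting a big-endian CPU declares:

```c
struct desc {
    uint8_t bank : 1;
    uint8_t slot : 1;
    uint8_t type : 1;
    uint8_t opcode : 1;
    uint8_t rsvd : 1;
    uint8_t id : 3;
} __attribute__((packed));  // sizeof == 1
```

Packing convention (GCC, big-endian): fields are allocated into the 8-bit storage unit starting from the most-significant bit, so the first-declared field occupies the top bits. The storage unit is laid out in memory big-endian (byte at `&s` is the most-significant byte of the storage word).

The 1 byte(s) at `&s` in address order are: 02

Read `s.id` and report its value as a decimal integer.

2

[0]=0x02 (big-endian) → word 0x02
bank:1 @ bit 7 → (0x02>>7)&0x1 = 0x0
slot:1 @ bit 6 → (0x02>>6)&0x1 = 0x0
type:1 @ bit 5 → (0x02>>5)&0x1 = 0x0
opcode:1 @ bit 4 → (0x02>>4)&0x1 = 0x0
rsvd:1 @ bit 3 → (0x02>>3)&0x1 = 0x0
id:3 @ bit 0 → (0x02>>0)&0x7 = 0x2  ←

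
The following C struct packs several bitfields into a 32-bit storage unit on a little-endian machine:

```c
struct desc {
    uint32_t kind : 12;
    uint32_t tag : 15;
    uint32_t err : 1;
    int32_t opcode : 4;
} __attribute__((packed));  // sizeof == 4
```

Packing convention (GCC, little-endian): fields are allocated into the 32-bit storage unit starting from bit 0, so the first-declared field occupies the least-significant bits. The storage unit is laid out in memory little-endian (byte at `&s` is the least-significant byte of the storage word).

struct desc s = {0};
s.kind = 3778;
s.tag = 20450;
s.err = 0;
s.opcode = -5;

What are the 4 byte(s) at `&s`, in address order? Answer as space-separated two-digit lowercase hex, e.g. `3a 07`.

c2 2e fe b4

kind:12 = 3778 → 0xec2 << 0 → word 0x00000ec2
tag:15 = 20450 → 0x4fe2 << 12 → word 0x04fe2ec2
err:1 = 0 → 0x0 << 27 → word 0x04fe2ec2
opcode:4 = -5 → 0xb << 28 → word 0xb4fe2ec2
word = 0xb4fe2ec2 → little-endian bytes:
  [0]=0xc2  [1]=0x2e  [2]=0xfe  [3]=0xb4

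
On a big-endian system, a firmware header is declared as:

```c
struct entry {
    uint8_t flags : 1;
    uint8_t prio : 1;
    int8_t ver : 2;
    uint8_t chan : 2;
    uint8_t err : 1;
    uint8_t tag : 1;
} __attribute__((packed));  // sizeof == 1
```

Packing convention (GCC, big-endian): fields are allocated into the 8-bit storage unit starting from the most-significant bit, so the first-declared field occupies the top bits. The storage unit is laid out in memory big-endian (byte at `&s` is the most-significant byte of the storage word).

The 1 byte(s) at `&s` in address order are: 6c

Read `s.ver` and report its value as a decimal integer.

[0]=0x6c (big-endian) → word 0x6c
flags [7+:1] = (word>>7) & 0x1 = 0
prio [6+:1] = (word>>6) & 0x1 = 1
ver [4+:2] = (word>>4) & 0x3 = 2  ←
chan [2+:2] = (word>>2) & 0x3 = 3
err [1+:1] = (word>>1) & 0x1 = 0
tag [0+:1] = (word>>0) & 0x1 = 0
ver signed 2b, MSB=1: 2 - 4 = -2

-2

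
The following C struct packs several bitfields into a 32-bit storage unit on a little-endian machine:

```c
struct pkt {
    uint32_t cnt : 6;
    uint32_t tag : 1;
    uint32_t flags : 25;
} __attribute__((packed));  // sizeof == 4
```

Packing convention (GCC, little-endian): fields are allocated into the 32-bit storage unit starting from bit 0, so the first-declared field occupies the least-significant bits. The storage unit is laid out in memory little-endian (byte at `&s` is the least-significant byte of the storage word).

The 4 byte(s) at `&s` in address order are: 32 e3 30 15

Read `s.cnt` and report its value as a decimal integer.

[0]=0x32 [1]=0xe3 [2]=0x30 [3]=0x15 (little-endian) → word 0x1530e332
cnt [0+:6] = (word>>0) & 0x3f = 50  ←
tag [6+:1] = (word>>6) & 0x1 = 0
flags [7+:25] = (word>>7) & 0x1ffffff = 2777542

50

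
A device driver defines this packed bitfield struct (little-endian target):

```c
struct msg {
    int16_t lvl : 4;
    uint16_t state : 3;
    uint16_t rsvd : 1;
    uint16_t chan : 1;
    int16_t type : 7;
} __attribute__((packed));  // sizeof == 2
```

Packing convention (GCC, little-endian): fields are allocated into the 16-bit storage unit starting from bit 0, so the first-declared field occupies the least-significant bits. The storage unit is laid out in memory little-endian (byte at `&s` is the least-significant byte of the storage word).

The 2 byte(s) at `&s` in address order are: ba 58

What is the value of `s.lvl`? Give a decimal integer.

-6

[0]=0xba [1]=0x58 (little-endian) → word 0x58ba
lvl:4 @ bit 0 → (0x58ba>>0)&0xf = 0xa  ←
state:3 @ bit 4 → (0x58ba>>4)&0x7 = 0x3
rsvd:1 @ bit 7 → (0x58ba>>7)&0x1 = 0x1
chan:1 @ bit 8 → (0x58ba>>8)&0x1 = 0x0
type:7 @ bit 9 → (0x58ba>>9)&0x7f = 0x2c
lvl signed 4b, MSB=1: 10 - 16 = -6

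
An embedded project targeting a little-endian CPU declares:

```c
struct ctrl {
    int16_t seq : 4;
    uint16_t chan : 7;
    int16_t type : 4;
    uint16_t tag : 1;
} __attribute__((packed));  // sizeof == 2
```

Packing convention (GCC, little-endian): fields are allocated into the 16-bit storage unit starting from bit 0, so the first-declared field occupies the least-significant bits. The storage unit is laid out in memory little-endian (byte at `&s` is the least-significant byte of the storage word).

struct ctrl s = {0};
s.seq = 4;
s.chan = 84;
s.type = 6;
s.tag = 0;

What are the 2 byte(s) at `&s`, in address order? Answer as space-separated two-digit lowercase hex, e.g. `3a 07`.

seq:4 = 4 → 0x4 << 0 → word 0x0004
chan:7 = 84 → 0x54 << 4 → word 0x0544
type:4 = 6 → 0x6 << 11 → word 0x3544
tag:1 = 0 → 0x0 << 15 → word 0x3544
word = 0x3544 → little-endian bytes:
  [0]=0x44  [1]=0x35

44 35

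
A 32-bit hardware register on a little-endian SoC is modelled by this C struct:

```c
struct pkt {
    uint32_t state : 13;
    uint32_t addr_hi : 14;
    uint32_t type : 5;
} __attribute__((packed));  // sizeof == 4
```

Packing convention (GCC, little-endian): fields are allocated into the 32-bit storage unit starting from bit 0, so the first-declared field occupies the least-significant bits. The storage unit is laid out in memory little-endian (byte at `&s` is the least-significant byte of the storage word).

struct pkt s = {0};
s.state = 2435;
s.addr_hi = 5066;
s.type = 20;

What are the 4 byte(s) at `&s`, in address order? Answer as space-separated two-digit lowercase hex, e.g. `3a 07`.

[0+:13] state=2435 & 0x1fff = 0x983; word=0x00000983
[13+:14] addr_hi=5066 & 0x3fff = 0x13ca; word=0x02794983
[27+:5] type=20 & 0x1f = 0x14; word=0xa2794983
word = 0xa2794983 → little-endian bytes:
  [0]=0x83  [1]=0x49  [2]=0x79  [3]=0xa2

83 49 79 a2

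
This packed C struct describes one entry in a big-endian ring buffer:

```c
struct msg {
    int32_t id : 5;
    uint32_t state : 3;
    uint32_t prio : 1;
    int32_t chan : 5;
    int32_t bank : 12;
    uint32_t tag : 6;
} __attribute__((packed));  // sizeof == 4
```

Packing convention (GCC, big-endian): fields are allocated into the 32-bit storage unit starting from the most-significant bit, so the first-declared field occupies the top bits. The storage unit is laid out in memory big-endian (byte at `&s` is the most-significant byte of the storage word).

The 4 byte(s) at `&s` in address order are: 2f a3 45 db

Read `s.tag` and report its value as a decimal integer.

[0]=0x2f [1]=0xa3 [2]=0x45 [3]=0xdb (big-endian) → word 0x2fa345db
id [27+:5] = (word>>27) & 0x1f = 5
state [24+:3] = (word>>24) & 0x7 = 7
prio [23+:1] = (word>>23) & 0x1 = 1
chan [18+:5] = (word>>18) & 0x1f = 8
bank [6+:12] = (word>>6) & 0xfff = 3351
tag [0+:6] = (word>>0) & 0x3f = 27  ←

27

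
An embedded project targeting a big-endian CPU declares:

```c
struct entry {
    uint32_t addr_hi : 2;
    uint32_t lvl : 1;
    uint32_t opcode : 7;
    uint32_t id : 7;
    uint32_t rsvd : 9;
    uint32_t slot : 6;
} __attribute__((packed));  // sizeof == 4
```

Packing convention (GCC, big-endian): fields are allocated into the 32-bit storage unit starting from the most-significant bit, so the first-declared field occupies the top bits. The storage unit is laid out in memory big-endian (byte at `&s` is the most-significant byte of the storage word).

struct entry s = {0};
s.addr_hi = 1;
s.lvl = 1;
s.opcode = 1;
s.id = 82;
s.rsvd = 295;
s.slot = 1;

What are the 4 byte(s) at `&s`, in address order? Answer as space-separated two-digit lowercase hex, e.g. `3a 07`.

60 69 49 c1

addr_hi:2 = 1 → 0x1 << 30 → word 0x40000000
lvl:1 = 1 → 0x1 << 29 → word 0x60000000
opcode:7 = 1 → 0x1 << 22 → word 0x60400000
id:7 = 82 → 0x52 << 15 → word 0x60690000
rsvd:9 = 295 → 0x127 << 6 → word 0x606949c0
slot:6 = 1 → 0x1 << 0 → word 0x606949c1
word = 0x606949c1 → big-endian bytes:
  [0]=0x60  [1]=0x69  [2]=0x49  [3]=0xc1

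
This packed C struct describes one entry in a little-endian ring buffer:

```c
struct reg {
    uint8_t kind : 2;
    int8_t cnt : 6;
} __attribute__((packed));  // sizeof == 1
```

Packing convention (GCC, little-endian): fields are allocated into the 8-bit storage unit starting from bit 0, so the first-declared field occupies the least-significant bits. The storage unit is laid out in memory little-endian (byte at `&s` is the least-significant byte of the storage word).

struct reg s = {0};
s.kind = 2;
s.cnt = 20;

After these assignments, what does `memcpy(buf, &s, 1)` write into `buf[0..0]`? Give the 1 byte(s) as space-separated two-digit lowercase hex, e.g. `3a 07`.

52

kind:2 = 2 → 0x2 << 0 → word 0x02
cnt:6 = 20 → 0x14 << 2 → word 0x52
word = 0x52 → little-endian bytes:
  [0]=0x52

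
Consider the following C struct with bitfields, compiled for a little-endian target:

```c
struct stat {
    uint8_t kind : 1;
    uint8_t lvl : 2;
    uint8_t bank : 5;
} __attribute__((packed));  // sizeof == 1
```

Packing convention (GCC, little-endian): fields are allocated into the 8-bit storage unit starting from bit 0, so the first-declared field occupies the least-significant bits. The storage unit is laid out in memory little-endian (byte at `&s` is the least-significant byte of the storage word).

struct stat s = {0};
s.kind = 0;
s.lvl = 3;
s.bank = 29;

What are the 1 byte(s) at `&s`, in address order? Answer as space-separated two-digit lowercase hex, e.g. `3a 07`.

ee

kind (1b) val=0 bits=0x0 at bit 0: 0x00
lvl (2b) val=3 bits=0x3 at bit 1: 0x06
bank (5b) val=29 bits=0x1d at bit 3: 0xee
word = 0xee → little-endian bytes:
  [0]=0xee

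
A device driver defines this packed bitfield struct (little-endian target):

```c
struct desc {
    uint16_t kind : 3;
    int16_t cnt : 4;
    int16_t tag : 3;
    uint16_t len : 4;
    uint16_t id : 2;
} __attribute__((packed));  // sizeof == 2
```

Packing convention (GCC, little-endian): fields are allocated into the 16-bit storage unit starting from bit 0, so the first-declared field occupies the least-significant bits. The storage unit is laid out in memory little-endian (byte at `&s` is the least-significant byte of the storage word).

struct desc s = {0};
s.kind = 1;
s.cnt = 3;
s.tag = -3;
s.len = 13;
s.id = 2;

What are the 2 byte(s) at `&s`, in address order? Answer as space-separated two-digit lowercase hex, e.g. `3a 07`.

99 b6

[0+:3] kind=1 & 0x7 = 0x1; word=0x0001
[3+:4] cnt=3 & 0xf = 0x3; word=0x0019
[7+:3] tag=-3 & 0x7 = 0x5; word=0x0299
[10+:4] len=13 & 0xf = 0xd; word=0x3699
[14+:2] id=2 & 0x3 = 0x2; word=0xb699
word = 0xb699 → little-endian bytes:
  [0]=0x99  [1]=0xb6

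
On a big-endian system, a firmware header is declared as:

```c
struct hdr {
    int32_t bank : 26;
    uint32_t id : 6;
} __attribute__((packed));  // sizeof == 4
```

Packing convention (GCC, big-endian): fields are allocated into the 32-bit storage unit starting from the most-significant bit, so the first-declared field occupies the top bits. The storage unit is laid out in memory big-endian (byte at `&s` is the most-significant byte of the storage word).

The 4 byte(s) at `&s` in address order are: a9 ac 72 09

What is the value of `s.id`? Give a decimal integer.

9

[0]=0xa9 [1]=0xac [2]=0x72 [3]=0x09 (big-endian) → word 0xa9ac7209
bank:26 @ bit 6 → (0xa9ac7209>>6)&0x3ffffff = 0x2a6b1c8
id:6 @ bit 0 → (0xa9ac7209>>0)&0x3f = 0x9  ←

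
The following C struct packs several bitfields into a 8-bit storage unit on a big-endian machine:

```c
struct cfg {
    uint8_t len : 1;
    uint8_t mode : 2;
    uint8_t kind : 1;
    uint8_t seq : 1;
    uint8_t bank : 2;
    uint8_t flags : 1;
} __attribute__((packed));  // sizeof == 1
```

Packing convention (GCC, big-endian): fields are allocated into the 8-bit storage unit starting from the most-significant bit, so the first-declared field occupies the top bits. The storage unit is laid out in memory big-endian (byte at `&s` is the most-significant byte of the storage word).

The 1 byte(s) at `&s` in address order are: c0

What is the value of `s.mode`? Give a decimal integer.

2

[0]=0xc0 (big-endian) → word 0xc0
len [7+:1] = (word>>7) & 0x1 = 1
mode [5+:2] = (word>>5) & 0x3 = 2  ←
kind [4+:1] = (word>>4) & 0x1 = 0
seq [3+:1] = (word>>3) & 0x1 = 0
bank [1+:2] = (word>>1) & 0x3 = 0
flags [0+:1] = (word>>0) & 0x1 = 0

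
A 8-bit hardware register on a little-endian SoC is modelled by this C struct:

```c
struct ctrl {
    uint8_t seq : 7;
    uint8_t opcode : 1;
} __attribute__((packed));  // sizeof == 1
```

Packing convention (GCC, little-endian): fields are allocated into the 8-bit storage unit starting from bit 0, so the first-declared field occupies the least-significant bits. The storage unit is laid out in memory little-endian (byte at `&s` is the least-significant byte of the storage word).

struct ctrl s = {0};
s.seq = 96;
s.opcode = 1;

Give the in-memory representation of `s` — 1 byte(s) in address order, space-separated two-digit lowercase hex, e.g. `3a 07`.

e0

seq:7 = 96 → 0x60 << 0 → word 0x60
opcode:1 = 1 → 0x1 << 7 → word 0xe0
word = 0xe0 → little-endian bytes:
  [0]=0xe0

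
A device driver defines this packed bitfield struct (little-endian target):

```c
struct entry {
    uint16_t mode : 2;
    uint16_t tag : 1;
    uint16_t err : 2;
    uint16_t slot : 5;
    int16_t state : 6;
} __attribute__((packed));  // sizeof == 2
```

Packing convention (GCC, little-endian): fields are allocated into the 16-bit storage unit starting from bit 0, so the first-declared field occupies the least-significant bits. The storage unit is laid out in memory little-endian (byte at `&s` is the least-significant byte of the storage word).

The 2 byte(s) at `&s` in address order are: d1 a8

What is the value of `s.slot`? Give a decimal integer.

6

[0]=0xd1 [1]=0xa8 (little-endian) → word 0xa8d1
mode:2 @ bit 0 → (0xa8d1>>0)&0x3 = 0x1
tag:1 @ bit 2 → (0xa8d1>>2)&0x1 = 0x0
err:2 @ bit 3 → (0xa8d1>>3)&0x3 = 0x2
slot:5 @ bit 5 → (0xa8d1>>5)&0x1f = 0x6  ←
state:6 @ bit 10 → (0xa8d1>>10)&0x3f = 0x2a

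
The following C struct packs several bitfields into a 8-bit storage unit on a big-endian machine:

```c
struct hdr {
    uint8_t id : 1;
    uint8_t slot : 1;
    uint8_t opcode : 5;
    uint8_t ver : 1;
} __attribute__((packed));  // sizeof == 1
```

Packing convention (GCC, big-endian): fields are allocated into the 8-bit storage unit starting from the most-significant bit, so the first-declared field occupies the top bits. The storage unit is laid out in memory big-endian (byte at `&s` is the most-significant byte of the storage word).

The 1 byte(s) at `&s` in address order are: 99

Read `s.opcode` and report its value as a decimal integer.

12

[0]=0x99 (big-endian) → word 0x99
id [7+:1] = (word>>7) & 0x1 = 1
slot [6+:1] = (word>>6) & 0x1 = 0
opcode [1+:5] = (word>>1) & 0x1f = 12  ←
ver [0+:1] = (word>>0) & 0x1 = 1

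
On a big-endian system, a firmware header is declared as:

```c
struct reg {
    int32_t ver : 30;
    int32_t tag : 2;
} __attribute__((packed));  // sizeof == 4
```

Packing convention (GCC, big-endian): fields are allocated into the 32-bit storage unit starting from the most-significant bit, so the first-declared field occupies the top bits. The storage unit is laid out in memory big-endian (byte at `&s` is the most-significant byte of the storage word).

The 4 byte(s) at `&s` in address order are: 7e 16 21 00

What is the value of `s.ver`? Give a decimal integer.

[0]=0x7e [1]=0x16 [2]=0x21 [3]=0x00 (big-endian) → word 0x7e162100
ver [2+:30] = (word>>2) & 0x3fffffff = 528844864  ←
tag [0+:2] = (word>>0) & 0x3 = 0
ver signed 30b, MSB=0: value = 528844864

528844864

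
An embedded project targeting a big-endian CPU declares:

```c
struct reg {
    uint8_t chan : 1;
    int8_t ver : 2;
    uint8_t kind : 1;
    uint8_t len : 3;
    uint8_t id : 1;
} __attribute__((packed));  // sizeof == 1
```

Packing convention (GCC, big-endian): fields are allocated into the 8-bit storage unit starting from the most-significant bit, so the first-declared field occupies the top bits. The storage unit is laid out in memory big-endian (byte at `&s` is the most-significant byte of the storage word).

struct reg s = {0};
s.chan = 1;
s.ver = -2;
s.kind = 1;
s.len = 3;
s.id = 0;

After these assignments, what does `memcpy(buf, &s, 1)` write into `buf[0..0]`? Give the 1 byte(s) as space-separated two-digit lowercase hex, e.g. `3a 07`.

d6

[7+:1] chan=1 & 0x1 = 0x1; word=0x80
[5+:2] ver=-2 & 0x3 = 0x2; word=0xc0
[4+:1] kind=1 & 0x1 = 0x1; word=0xd0
[1+:3] len=3 & 0x7 = 0x3; word=0xd6
[0+:1] id=0 & 0x1 = 0x0; word=0xd6
word = 0xd6 → big-endian bytes:
  [0]=0xd6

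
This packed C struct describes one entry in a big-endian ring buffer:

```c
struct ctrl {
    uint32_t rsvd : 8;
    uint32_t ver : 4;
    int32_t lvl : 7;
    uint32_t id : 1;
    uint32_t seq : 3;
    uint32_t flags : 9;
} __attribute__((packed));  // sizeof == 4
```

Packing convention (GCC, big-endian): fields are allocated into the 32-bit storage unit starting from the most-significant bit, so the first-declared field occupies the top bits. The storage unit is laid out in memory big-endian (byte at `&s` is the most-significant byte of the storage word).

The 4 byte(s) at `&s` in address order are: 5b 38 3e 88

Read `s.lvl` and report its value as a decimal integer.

[0]=0x5b [1]=0x38 [2]=0x3e [3]=0x88 (big-endian) → word 0x5b383e88
rsvd [24+:8] = (word>>24) & 0xff = 91
ver [20+:4] = (word>>20) & 0xf = 3
lvl [13+:7] = (word>>13) & 0x7f = 65  ←
id [12+:1] = (word>>12) & 0x1 = 1
seq [9+:3] = (word>>9) & 0x7 = 7
flags [0+:9] = (word>>0) & 0x1ff = 136
lvl signed 7b, MSB=1: 65 - 128 = -63

-63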